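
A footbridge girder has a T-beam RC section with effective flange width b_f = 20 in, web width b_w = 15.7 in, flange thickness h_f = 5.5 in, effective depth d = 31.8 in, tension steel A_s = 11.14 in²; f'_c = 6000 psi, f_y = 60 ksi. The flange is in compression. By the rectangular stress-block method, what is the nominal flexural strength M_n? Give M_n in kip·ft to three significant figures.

M_n ≈ 1590 kip·ft

Tension: T = A_s f_y = 11.14 × 60 = 668.4 kips.
Try a within the flange: a = T/(0.85 f'_c b_f) = 668.4/(0.85 × 6 × 20) = 6.553 in.
a = 6.553 > h_f = 5.5 in: the block extends into the web. Split into flange-overhang and web parts.
C_f = 0.85 f'_c (b_f − b_w) h_f = 0.85 × 6 × (20 − 15.7) × 5.5 = 120.6 kips.
Remaining web compression depth: a_w = (T − C_f)/(0.85 f'_c b_w) = (668.4 − 120.6)/(0.85 × 6 × 15.7) = 6.842 in.
M_n = C_f(d − h_f/2) + (T − C_f)(d − a_w/2) = 120.6 × (31.8 − 2.75) + 547.8 × (31.8 − 3.421) = 3503.4 + 15546.0 = 19049.4 kip·in.
M_n = 19049.4/12 = 1587.45 kip·ft.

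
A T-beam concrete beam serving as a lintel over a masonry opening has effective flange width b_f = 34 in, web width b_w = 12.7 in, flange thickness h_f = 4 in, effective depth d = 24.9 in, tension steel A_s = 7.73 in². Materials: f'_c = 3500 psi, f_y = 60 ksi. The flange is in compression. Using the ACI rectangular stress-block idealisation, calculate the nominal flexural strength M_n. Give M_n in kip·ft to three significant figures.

M_n ≈ 871 kip·ft

Tension: T = A_s f_y = 7.73 × 60 = 463.8 kips.
Try a within the flange: a = T/(0.85 f'_c b_f) = 463.8/(0.85 × 3.5 × 34) = 4.585 in.
a = 4.585 > h_f = 4 in: the block extends into the web. Split into flange-overhang and web parts.
C_f = 0.85 f'_c (b_f − b_w) h_f = 0.85 × 3.5 × (34 − 12.7) × 4 = 253.5 kips.
Remaining web compression depth: a_w = (T − C_f)/(0.85 f'_c b_w) = (463.8 − 253.5)/(0.85 × 3.5 × 12.7) = 5.566 in.
M_n = C_f(d − h_f/2) + (T − C_f)(d − a_w/2) = 253.5 × (24.9 − 2) + 210.3 × (24.9 − 2.783) = 5805.2 + 4651.2 = 10456.4 kip·in.
M_n = 10456.4/12 = 871.37 kip·ft.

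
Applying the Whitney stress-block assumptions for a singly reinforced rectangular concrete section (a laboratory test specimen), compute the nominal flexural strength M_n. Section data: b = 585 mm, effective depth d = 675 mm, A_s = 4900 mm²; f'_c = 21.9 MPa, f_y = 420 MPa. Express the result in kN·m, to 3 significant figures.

T = A_s f_y = 4900 × 420 = 2058000 N = 2058 kN.
From C = T: a = T/(0.85 f'_c b) = 2058000/(0.85 × 21.9 × 585) = 188.98 mm.
M_n = T(d − a/2) = 2058 kN × (675 − 94.49) mm = 1194.69 kN·m.

M_n ≈ 1190 kN·m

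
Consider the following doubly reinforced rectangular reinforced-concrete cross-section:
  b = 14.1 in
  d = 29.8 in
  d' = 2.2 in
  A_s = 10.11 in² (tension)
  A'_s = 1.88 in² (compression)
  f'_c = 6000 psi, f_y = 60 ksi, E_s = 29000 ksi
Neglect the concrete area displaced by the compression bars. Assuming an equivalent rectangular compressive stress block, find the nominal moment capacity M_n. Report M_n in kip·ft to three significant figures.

M_n ≈ 1340 kip·ft

Assume both steels yield.
a = (A_s − A'_s) f_y/(0.85 f'_c b) = (10.11 − 1.88) × 60/(0.85 × 6 × 14.1) = 6.867 in.
c = a/β₁ = 6.867/0.75 = 9.156 in; ε'_s = 0.003(c − d')/c = 0.0023 ≥ ε_y = 0.0021, so the compression steel yields.
M_n = (A_s − A'_s) f_y (d − a/2) + A'_s f_y (d − d') = 493.8 × (29.8 − 3.4335) + 112.8 × (29.8 − 2.2) = 13019.8 + 3113.3 = 16133.1 kip·in = 16133.1/12 = 1344.43 kip·ft.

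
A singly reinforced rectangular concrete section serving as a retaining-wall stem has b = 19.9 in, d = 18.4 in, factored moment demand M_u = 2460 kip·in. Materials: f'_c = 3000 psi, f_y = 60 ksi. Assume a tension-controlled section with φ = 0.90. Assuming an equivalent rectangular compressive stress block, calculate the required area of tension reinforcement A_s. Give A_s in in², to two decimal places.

A_s ≈ 2.71 in²

M_n = M_u/φ = 2460/0.90 = 2733.33 kip·in.
From M_n = 0.85 f'_c a b (d − a/2):
a = d − √(d² − 2M_n/(0.85 f'_c b)) = 18.4 − √(18.4² − 2 × 2733.33/(0.85 × 3 × 19.9)) = 3.207 in.
A_s = 0.85 f'_c a b / f_y = 0.85 × 3 × 3.207 × 19.9 / 60 = 2.712 in².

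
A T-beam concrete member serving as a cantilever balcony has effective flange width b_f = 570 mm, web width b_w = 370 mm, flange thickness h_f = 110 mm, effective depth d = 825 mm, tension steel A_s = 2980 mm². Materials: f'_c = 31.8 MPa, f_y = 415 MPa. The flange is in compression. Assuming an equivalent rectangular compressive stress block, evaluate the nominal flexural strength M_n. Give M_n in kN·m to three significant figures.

Tension: T = A_s f_y = 2980 × 415 = 1236700 N.
Try a within the flange: a = T/(0.85 f'_c b_f) = 1236700/(0.85 × 31.8 × 570) = 80.27 mm.
Since a = 80.27 ≤ h_f = 110 mm, the stress block lies entirely in the flange; analyse as a rectangular beam of width b_f.
M_n = T(d − a/2) = 1236700 × (825 − 40.135) = 970.64 × 10⁶ N·mm.
M_n = 970.64 kN·m.

M_n ≈ 971 kN·m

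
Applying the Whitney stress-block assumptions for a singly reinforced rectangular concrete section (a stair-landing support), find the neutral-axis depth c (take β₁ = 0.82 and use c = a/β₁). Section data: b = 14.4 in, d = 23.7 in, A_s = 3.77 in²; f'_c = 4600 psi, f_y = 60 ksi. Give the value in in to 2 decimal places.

T = A_s f_y = 3.77 × 60 = 226.2 kips.
a = T/(0.85 f'_c b) = 226.2/(0.85 × 4.6 × 14.4) = 4.0175 in.
With β₁ = 0.82, c = a/β₁ = 4.0175/0.82 = 4.90 in.

c ≈ 4.90 in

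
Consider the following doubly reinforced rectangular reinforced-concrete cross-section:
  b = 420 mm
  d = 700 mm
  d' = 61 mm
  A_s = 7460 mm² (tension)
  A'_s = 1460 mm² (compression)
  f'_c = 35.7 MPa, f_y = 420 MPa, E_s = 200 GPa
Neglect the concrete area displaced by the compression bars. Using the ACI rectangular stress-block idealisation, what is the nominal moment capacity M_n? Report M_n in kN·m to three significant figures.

M_n ≈ 1910 kN·m

Assume both tension and compression steel yield.
Net tension couple steel: A_s − A'_s = 6000 mm².
a = (A_s − A'_s) f_y / (0.85 f'_c b) = 2520000/(0.85 × 35.7 × 420) = 197.73 mm.
c = a/β₁ = 197.73/0.795 = 248.72 mm; ε'_s = 0.003(c − d')/c = 0.0023 ≥ f_y/E_s = 0.0021, so compression steel does yield.
M_n = (A_s − A'_s) f_y (d − a/2) + A'_s f_y (d − d') = [2520000 × (700 − 98.865) + 613200 × (700 − 61)] × 10⁻⁶ = 1514.86 + 391.83 = 1906.69 kN·m.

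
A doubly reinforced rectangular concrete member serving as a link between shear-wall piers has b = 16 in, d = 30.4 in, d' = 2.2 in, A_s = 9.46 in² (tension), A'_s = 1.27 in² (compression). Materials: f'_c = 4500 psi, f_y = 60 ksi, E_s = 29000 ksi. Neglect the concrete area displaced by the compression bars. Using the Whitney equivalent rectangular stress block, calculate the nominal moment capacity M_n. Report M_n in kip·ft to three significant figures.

Assume both steels yield.
a = (A_s − A'_s) f_y/(0.85 f'_c b) = (9.46 − 1.27) × 60/(0.85 × 4.5 × 16) = 8.029 in.
c = a/β₁ = 8.029/0.825 = 9.732 in; ε'_s = 0.003(c − d')/c = 0.0023 ≥ ε_y = 0.0021, so the compression steel yields.
M_n = (A_s − A'_s) f_y (d − a/2) + A'_s f_y (d − d') = 491.4 × (30.4 − 4.0145) + 76.2 × (30.4 − 2.2) = 12965.8 + 2148.8 = 15114.6 kip·in = 15114.6/12 = 1259.55 kip·ft.

M_n ≈ 1260 kip·ft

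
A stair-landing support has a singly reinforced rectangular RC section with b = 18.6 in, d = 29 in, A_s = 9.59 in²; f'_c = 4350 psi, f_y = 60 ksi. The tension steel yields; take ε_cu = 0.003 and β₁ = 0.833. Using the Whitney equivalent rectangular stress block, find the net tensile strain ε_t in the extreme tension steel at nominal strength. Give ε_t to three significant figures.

ε_t ≈ 0.00566

a = A_s f_y/(0.85 f'_c b) = 8.367 in.
β₁ = 0.833, so c = a/β₁ = 8.367/0.833 = 10.044 in.
From the linear strain diagram with ε_cu = 0.003: ε_t = 0.003 (d − c)/c = 0.003 × (29 − 10.044)/10.044 = 0.00566.
Since ε_t ≥ 0.005, the section is tension-controlled.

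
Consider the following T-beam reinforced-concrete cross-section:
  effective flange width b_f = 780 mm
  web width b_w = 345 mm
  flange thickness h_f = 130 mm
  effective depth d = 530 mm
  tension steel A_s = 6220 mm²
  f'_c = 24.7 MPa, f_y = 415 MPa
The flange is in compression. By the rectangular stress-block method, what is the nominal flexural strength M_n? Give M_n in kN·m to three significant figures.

M_n ≈ 1160 kN·m

Tension: T = A_s f_y = 6220 × 415 = 2581300 N.
Try a within the flange: a = T/(0.85 f'_c b_f) = 2581300/(0.85 × 24.7 × 780) = 157.63 mm.
a = 157.63 > h_f = 130 mm: the block extends into the web. Split into flange-overhang and web parts.
C_f = 0.85 f'_c (b_f − b_w) h_f = 0.85 × 24.7 × (780 − 345) × 130 = 1187267 N.
Remaining web compression depth: a_w = (T − C_f)/(0.85 f'_c b_w) = (2581300 − 1187267)/(0.85 × 24.7 × 345) = 192.46 mm.
M_n = C_f(d − h_f/2) + (T − C_f)(d − a_w/2) = 1187267 × (530 − 65) + 1394033 × (530 − 96.23) = 552.08 + 604.69 = 1156.77 × 10⁶ N·mm.
M_n = 1156.77 kN·m.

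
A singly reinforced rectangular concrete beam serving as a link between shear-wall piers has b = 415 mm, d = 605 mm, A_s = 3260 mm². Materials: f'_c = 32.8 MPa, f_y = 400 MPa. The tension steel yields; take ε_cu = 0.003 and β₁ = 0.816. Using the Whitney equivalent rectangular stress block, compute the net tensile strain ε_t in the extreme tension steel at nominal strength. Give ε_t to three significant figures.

ε_t ≈ 0.0101

a = A_s f_y/(0.85 f'_c b) = 112.70 mm.
β₁ = 0.816, so c = a/β₁ = 112.70/0.816 = 138.11 mm.
From the linear strain diagram with ε_cu = 0.003: ε_t = 0.003 (d − c)/c = 0.003 × (605 − 138.11)/138.11 = 0.0101.
Since ε_t ≥ 0.005, the section is tension-controlled.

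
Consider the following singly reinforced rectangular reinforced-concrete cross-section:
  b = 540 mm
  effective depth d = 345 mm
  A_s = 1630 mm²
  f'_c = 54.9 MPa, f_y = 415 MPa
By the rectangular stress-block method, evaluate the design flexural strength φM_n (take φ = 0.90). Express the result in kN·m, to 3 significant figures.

φM_n ≈ 202 kN·m

T = A_s f_y = 1630 × 415 = 676450 N = 676.45 kN.
From C = T: a = T/(0.85 f'_c b) = 676450/(0.85 × 54.9 × 540) = 26.84 mm.
M_n = T(d − a/2) = 676.45 kN × (345 − 13.42) mm = 224.30 kN·m.
φM_n = 0.90 × 224.30 = 201.87 kN·m.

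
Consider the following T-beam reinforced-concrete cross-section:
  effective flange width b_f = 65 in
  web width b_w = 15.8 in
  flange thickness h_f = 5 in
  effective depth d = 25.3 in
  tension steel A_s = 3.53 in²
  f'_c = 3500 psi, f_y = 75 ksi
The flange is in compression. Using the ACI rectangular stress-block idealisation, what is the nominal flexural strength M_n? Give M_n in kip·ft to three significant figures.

Tension: T = A_s f_y = 3.53 × 75 = 264.75 kips.
Try a within the flange: a = T/(0.85 f'_c b_f) = 264.75/(0.85 × 3.5 × 65) = 1.369 in.
Since a = 1.369 ≤ h_f = 5 in, the stress block lies entirely in the flange; analyse as a rectangular beam of width b_f.
M_n = T(d − a/2) = 264.75 × (25.3 − 0.6845) = 6517.0 kip·in.
M_n = 6517.0/12 = 543.08 kip·ft.

M_n ≈ 543 kip·ft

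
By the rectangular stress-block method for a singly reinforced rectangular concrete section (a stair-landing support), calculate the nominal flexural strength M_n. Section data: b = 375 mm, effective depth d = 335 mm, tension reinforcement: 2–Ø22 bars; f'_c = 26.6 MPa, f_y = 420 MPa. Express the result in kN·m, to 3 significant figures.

M_n ≈ 101 kN·m

A_s = 2 × 380 = 760 mm².
T = A_s f_y = 760 × 420 = 319200 N = 319.2 kN.
From C = T: a = T/(0.85 f'_c b) = 319200/(0.85 × 26.6 × 375) = 37.65 mm.
M_n = T(d − a/2) = 319.2 kN × (335 − 18.825) mm = 100.92 kN·m.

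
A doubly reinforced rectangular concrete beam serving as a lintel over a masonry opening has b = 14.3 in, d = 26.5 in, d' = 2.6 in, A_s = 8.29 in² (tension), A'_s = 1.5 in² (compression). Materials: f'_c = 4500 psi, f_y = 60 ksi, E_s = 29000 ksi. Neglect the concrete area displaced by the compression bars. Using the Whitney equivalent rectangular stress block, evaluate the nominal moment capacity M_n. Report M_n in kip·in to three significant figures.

M_n ≈ 11400 kip·in

Assume both steels yield.
a = (A_s − A'_s) f_y/(0.85 f'_c b) = (8.29 − 1.5) × 60/(0.85 × 4.5 × 14.3) = 7.448 in.
c = a/β₁ = 7.448/0.825 = 9.028 in; ε'_s = 0.003(c − d')/c = 0.0021 ≥ ε_y = 0.0021, so the compression steel yields.
M_n = (A_s − A'_s) f_y (d − a/2) + A'_s f_y (d − d') = 407.4 × (26.5 − 3.724) + 90 × (26.5 − 2.6) = 9278.9 + 2151.0 = 11429.9 kip·in.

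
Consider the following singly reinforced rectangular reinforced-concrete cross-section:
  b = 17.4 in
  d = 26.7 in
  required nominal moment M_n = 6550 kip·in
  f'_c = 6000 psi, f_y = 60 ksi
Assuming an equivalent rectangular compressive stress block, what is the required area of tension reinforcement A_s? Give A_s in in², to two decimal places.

A_s ≈ 4.33 in²

From M_n = 0.85 f'_c a b (d − a/2):
a = d − √(d² − 2M_n/(0.85 f'_c b)) = 26.7 − √(26.7² − 2 × 6550/(0.85 × 6 × 17.4)) = 2.925 in.
A_s = 0.85 f'_c a b / f_y = 0.85 × 6 × 2.925 × 17.4 / 60 = 4.326 in².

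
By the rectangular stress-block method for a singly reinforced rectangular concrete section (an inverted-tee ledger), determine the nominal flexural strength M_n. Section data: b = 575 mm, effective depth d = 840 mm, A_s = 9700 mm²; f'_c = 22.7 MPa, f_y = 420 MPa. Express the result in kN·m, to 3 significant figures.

T = A_s f_y = 9700 × 420 = 4074000 N = 4074 kN.
From C = T: a = T/(0.85 f'_c b) = 4074000/(0.85 × 22.7 × 575) = 367.20 mm.
M_n = T(d − a/2) = 4074 kN × (840 − 183.6) mm = 2674.17 kN·m.

M_n ≈ 2670 kN·m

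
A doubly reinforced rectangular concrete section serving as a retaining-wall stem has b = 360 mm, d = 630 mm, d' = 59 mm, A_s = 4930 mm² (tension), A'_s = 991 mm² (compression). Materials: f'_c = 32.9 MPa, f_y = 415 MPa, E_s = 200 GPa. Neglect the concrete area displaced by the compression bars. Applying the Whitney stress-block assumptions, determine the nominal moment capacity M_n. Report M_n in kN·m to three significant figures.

M_n ≈ 1130 kN·m

Assume both tension and compression steel yield.
Net tension couple steel: A_s − A'_s = 3939 mm².
a = (A_s − A'_s) f_y / (0.85 f'_c b) = 1634685/(0.85 × 32.9 × 360) = 162.37 mm.
c = a/β₁ = 162.37/0.815 = 199.23 mm; ε'_s = 0.003(c − d')/c = 0.0021 ≥ f_y/E_s = 0.0021, so compression steel does yield.
M_n = (A_s − A'_s) f_y (d − a/2) + A'_s f_y (d − d') = [1634685 × (630 − 81.185) + 411265 × (630 − 59)] × 10⁻⁶ = 897.14 + 234.83 = 1131.97 kN·m.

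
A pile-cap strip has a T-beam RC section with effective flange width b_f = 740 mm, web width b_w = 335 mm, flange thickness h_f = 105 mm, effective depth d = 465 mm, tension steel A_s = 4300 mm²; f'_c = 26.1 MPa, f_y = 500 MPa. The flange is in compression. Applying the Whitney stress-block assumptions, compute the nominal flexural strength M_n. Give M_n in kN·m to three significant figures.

Tension: T = A_s f_y = 4300 × 500 = 2150000 N.
Try a within the flange: a = T/(0.85 f'_c b_f) = 2150000/(0.85 × 26.1 × 740) = 130.96 mm.
a = 130.96 > h_f = 105 mm: the block extends into the web. Split into flange-overhang and web parts.
C_f = 0.85 f'_c (b_f − b_w) h_f = 0.85 × 26.1 × (740 − 335) × 105 = 943417 N.
Remaining web compression depth: a_w = (T − C_f)/(0.85 f'_c b_w) = (2150000 − 943417)/(0.85 × 26.1 × 335) = 162.35 mm.
M_n = C_f(d − h_f/2) + (T − C_f)(d − a_w/2) = 943417 × (465 − 52.5) + 1206583 × (465 − 81.175) = 389.16 + 463.12 = 852.28 × 10⁶ N·mm.
M_n = 852.28 kN·m.

M_n ≈ 852 kN·m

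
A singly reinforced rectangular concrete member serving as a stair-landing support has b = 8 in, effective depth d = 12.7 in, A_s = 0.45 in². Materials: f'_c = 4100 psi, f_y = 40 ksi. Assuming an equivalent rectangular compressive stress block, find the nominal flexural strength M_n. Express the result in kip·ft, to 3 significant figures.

M_n ≈ 18.6 kip·ft

T = A_s f_y = 0.45 × 40 = 18 kips.
a = T/(0.85 f'_c b) = 18/(0.85 × 4.1 × 8) = 0.646 in.
M_n = T(d − a/2) = 18 × (12.7 − 0.323) = 222.8 kip·in = 222.8/12 = 18.57 kip·ft.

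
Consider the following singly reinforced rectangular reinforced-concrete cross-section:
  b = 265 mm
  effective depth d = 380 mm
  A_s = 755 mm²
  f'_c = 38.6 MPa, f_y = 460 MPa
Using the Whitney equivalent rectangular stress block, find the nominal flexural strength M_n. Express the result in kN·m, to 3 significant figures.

T = A_s f_y = 755 × 460 = 347300 N = 347.3 kN.
From C = T: a = T/(0.85 f'_c b) = 347300/(0.85 × 38.6 × 265) = 39.94 mm.
M_n = T(d − a/2) = 347.3 kN × (380 − 19.97) mm = 125.04 kN·m.

M_n ≈ 125 kN·m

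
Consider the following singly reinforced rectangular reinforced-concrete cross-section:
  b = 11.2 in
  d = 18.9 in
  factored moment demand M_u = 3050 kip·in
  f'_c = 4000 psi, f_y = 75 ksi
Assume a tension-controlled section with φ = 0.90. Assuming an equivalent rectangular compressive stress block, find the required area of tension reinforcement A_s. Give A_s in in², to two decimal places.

A_s ≈ 2.80 in²

M_n = M_u/φ = 3050/0.90 = 3388.89 kip·in.
From M_n = 0.85 f'_c a b (d − a/2):
a = d − √(d² − 2M_n/(0.85 f'_c b)) = 18.9 − √(18.9² − 2 × 3388.89/(0.85 × 4 × 11.2)) = 5.513 in.
A_s = 0.85 f'_c a b / f_y = 0.85 × 4 × 5.513 × 11.2 / 75 = 2.799 in².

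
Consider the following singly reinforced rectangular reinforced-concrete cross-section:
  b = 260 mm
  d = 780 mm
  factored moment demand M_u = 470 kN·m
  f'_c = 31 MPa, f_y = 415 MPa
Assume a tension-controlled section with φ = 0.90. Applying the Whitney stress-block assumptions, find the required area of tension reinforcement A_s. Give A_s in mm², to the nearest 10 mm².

M_n = M_u/φ = 470/0.90 = 522.222 kN·m.
With M_n = 0.85 f'_c a b (d − a/2), solve the quadratic for a:
a = d − √(d² − 2M_n/(0.85 f'_c b)) = 780 − √(780² − 2 × 522.222×10⁶/(0.85 × 31 × 260)) = 104.76 mm.
A_s = 0.85 f'_c a b / f_y = 0.85 × 31 × 104.76 × 260 / 415 = 1729.4 mm².

A_s ≈ 1730 mm²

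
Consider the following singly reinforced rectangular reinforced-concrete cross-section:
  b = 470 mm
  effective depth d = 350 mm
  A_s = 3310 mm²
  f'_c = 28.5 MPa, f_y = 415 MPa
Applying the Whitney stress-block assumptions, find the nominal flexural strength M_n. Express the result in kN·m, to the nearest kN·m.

T = A_s f_y = 3310 × 415 = 1373650 N = 1373.65 kN.
From C = T: a = T/(0.85 f'_c b) = 1373650/(0.85 × 28.5 × 470) = 120.65 mm.
M_n = T(d − a/2) = 1373.65 kN × (350 − 60.325) mm = 397.91 kN·m.

M_n ≈ 398 kN·m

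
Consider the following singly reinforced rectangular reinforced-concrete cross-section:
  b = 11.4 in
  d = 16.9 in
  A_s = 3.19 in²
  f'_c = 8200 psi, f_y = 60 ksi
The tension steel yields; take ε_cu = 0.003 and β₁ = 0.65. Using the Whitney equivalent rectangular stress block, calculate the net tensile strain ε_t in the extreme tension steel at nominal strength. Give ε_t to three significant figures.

a = A_s f_y/(0.85 f'_c b) = 2.409 in.
β₁ = 0.65, so c = a/β₁ = 2.409/0.65 = 3.706 in.
From the linear strain diagram with ε_cu = 0.003: ε_t = 0.003 (d − c)/c = 0.003 × (16.9 − 3.706)/3.706 = 0.0107.
Since ε_t ≥ 0.005, the section is tension-controlled.

ε_t ≈ 0.0107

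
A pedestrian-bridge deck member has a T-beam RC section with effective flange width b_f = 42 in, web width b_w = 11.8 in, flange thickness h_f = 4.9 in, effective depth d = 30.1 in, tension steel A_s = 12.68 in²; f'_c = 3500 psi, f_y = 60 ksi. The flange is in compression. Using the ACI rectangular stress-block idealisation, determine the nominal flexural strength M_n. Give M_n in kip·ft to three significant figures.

Tension: T = A_s f_y = 12.68 × 60 = 760.8 kips.
Try a within the flange: a = T/(0.85 f'_c b_f) = 760.8/(0.85 × 3.5 × 42) = 6.089 in.
a = 6.089 > h_f = 4.9 in: the block extends into the web. Split into flange-overhang and web parts.
C_f = 0.85 f'_c (b_f − b_w) h_f = 0.85 × 3.5 × (42 − 11.8) × 4.9 = 440.2 kips.
Remaining web compression depth: a_w = (T − C_f)/(0.85 f'_c b_w) = (760.8 − 440.2)/(0.85 × 3.5 × 11.8) = 9.133 in.
M_n = C_f(d − h_f/2) + (T − C_f)(d − a_w/2) = 440.2 × (30.1 − 2.45) + 320.6 × (30.1 − 4.5665) = 12171.5 + 8186.0 = 20357.5 kip·in.
M_n = 20357.5/12 = 1696.46 kip·ft.

M_n ≈ 1700 kip·ft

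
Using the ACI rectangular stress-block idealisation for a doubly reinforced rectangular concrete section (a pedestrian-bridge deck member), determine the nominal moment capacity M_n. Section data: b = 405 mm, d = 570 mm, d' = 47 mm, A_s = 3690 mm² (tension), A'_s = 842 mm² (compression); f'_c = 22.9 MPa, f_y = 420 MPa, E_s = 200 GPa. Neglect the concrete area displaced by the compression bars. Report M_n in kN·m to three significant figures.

Assume both tension and compression steel yield.
Net tension couple steel: A_s − A'_s = 2848 mm².
a = (A_s − A'_s) f_y / (0.85 f'_c b) = 1196160/(0.85 × 22.9 × 405) = 151.73 mm.
c = a/β₁ = 151.73/0.85 = 178.51 mm; ε'_s = 0.003(c − d')/c = 0.0022 ≥ f_y/E_s = 0.0021, so compression steel does yield.
M_n = (A_s − A'_s) f_y (d − a/2) + A'_s f_y (d − d') = [1196160 × (570 − 75.865) + 353640 × (570 − 47)] × 10⁻⁶ = 591.06 + 184.95 = 776.01 kN·m.

M_n ≈ 776 kN·m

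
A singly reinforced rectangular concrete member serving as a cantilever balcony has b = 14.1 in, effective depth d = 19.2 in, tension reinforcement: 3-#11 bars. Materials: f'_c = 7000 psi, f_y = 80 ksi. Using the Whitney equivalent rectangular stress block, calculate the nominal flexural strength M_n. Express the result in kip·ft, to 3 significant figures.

A_s = 3 × 1.56 = 4.68 in².
T = A_s f_y = 4.68 × 80 = 374.4 kips.
a = T/(0.85 f'_c b) = 374.4/(0.85 × 7 × 14.1) = 4.463 in.
M_n = T(d − a/2) = 374.4 × (19.2 − 2.2315) = 6353.0 kip·in = 6353.0/12 = 529.42 kip·ft.

M_n ≈ 529 kip·ft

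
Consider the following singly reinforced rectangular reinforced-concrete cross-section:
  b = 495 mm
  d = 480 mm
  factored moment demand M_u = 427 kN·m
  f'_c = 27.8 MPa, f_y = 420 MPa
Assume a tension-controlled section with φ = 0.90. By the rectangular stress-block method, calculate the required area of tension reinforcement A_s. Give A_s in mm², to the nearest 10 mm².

A_s ≈ 2610 mm²

M_n = M_u/φ = 427/0.90 = 474.444 kN·m.
With M_n = 0.85 f'_c a b (d − a/2), solve the quadratic for a:
a = d − √(d² − 2M_n/(0.85 f'_c b)) = 480 − √(480² − 2 × 474.444×10⁶/(0.85 × 27.8 × 495)) = 93.64 mm.
A_s = 0.85 f'_c a b / f_y = 0.85 × 27.8 × 93.64 × 495 / 420 = 2607.8 mm².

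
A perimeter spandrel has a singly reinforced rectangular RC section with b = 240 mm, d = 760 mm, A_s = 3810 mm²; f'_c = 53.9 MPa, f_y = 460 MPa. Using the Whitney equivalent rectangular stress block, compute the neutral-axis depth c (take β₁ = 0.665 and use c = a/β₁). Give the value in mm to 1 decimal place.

T = A_s f_y = 3810 × 460 = 1752600 N = 1752.6 kN.
Setting C = 0.85 f'_c a b equal to T: a = 1752600/(0.85 × 53.9 × 240) = 159.391 mm.
With β₁ = 0.665, c = a/β₁ = 159.391/0.665 = 239.7 mm.

c ≈ 239.7 mm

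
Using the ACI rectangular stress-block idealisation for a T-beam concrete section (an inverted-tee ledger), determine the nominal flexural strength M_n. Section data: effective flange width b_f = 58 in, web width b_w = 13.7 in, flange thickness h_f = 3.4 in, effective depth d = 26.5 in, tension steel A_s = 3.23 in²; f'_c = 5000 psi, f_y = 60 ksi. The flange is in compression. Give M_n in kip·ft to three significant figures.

Tension: T = A_s f_y = 3.23 × 60 = 193.8 kips.
Try a within the flange: a = T/(0.85 f'_c b_f) = 193.8/(0.85 × 5 × 58) = 0.786 in.
Since a = 0.786 ≤ h_f = 3.4 in, the stress block lies entirely in the flange; analyse as a rectangular beam of width b_f.
M_n = T(d − a/2) = 193.8 × (26.5 − 0.393) = 5059.5 kip·in.
M_n = 5059.5/12 = 421.63 kip·ft.

M_n ≈ 422 kip·ft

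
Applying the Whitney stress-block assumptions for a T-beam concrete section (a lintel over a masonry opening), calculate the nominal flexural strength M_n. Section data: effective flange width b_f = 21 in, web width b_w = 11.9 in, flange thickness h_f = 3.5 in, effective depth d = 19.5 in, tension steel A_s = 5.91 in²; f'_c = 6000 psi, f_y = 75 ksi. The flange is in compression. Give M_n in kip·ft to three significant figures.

Tension: T = A_s f_y = 5.91 × 75 = 443.25 kips.
Try a within the flange: a = T/(0.85 f'_c b_f) = 443.25/(0.85 × 6 × 21) = 4.139 in.
a = 4.139 > h_f = 3.5 in: the block extends into the web. Split into flange-overhang and web parts.
C_f = 0.85 f'_c (b_f − b_w) h_f = 0.85 × 6 × (21 − 11.9) × 3.5 = 162.4 kips.
Remaining web compression depth: a_w = (T − C_f)/(0.85 f'_c b_w) = (443.25 − 162.4)/(0.85 × 6 × 11.9) = 4.628 in.
M_n = C_f(d − h_f/2) + (T − C_f)(d − a_w/2) = 162.4 × (19.5 − 1.75) + 280.85 × (19.5 − 2.314) = 2882.6 + 4826.7 = 7709.3 kip·in.
M_n = 7709.3/12 = 642.44 kip·ft.

M_n ≈ 642 kip·ft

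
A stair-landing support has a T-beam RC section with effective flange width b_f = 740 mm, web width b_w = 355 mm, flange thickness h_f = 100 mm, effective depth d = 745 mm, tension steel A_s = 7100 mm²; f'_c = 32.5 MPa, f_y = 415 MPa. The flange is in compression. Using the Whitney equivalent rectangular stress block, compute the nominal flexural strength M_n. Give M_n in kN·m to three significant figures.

Tension: T = A_s f_y = 7100 × 415 = 2946500 N.
Try a within the flange: a = T/(0.85 f'_c b_f) = 2946500/(0.85 × 32.5 × 740) = 144.14 mm.
a = 144.14 > h_f = 100 mm: the block extends into the web. Split into flange-overhang and web parts.
C_f = 0.85 f'_c (b_f − b_w) h_f = 0.85 × 32.5 × (740 − 355) × 100 = 1063563 N.
Remaining web compression depth: a_w = (T − C_f)/(0.85 f'_c b_w) = (2946500 − 1063563)/(0.85 × 32.5 × 355) = 192.00 mm.
M_n = C_f(d − h_f/2) + (T − C_f)(d − a_w/2) = 1063563 × (745 − 50) + 1882937 × (745 − 96) = 739.18 + 1222.03 = 1961.21 × 10⁶ N·mm.
M_n = 1961.21 kN·m.

M_n ≈ 1960 kN·m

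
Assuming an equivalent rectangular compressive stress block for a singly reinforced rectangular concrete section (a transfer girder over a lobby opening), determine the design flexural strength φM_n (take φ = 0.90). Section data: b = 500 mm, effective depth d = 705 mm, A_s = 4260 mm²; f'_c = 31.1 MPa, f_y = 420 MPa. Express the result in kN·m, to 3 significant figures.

T = A_s f_y = 4260 × 420 = 1789200 N = 1789.2 kN.
From C = T: a = T/(0.85 f'_c b) = 1789200/(0.85 × 31.1 × 500) = 135.37 mm.
M_n = T(d − a/2) = 1789.2 kN × (705 − 67.685) mm = 1140.28 kN·m.
φM_n = 0.90 × 1140.28 = 1026.25 kN·m.

φM_n ≈ 1030 kN·m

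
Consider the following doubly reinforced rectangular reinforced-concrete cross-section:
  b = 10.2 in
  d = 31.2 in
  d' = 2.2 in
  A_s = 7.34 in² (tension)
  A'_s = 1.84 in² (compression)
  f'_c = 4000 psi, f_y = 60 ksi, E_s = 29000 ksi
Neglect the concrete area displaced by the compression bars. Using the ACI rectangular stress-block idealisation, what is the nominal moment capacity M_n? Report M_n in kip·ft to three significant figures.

M_n ≈ 994 kip·ft

Assume both steels yield.
a = (A_s − A'_s) f_y/(0.85 f'_c b) = (7.34 − 1.84) × 60/(0.85 × 4 × 10.2) = 9.516 in.
c = a/β₁ = 9.516/0.85 = 11.195 in; ε'_s = 0.003(c − d')/c = 0.0024 ≥ ε_y = 0.0021, so the compression steel yields.
M_n = (A_s − A'_s) f_y (d − a/2) + A'_s f_y (d − d') = 330 × (31.2 − 4.758) + 110.4 × (31.2 − 2.2) = 8725.9 + 3201.6 = 11927.5 kip·in = 11927.5/12 = 993.96 kip·ft.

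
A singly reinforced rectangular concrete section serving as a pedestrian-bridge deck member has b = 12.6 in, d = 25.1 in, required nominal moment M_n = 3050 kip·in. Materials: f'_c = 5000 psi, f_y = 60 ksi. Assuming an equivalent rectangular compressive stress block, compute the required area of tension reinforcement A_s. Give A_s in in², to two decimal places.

From M_n = 0.85 f'_c a b (d − a/2):
a = d − √(d² − 2M_n/(0.85 f'_c b)) = 25.1 − √(25.1² − 2 × 3050/(0.85 × 5 × 12.6)) = 2.382 in.
A_s = 0.85 f'_c a b / f_y = 0.85 × 5 × 2.382 × 12.6 / 60 = 2.126 in².

A_s ≈ 2.13 in²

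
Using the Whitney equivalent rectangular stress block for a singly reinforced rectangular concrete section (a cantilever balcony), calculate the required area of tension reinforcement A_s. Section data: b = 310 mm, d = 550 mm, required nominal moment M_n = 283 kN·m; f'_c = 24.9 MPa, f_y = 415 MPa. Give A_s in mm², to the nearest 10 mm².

With M_n = 0.85 f'_c a b (d − a/2), solve the quadratic for a:
a = d − √(d² − 2M_n/(0.85 f'_c b)) = 550 − √(550² − 2 × 283×10⁶/(0.85 × 24.9 × 310)) = 84.99 mm.
A_s = 0.85 f'_c a b / f_y = 0.85 × 24.9 × 84.99 × 310 / 415 = 1343.7 mm².

A_s ≈ 1340 mm²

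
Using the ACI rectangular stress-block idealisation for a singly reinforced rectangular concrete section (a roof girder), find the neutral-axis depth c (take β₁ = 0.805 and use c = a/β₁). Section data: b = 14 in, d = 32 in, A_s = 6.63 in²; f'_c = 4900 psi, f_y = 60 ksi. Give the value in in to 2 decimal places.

c ≈ 8.47 in

T = A_s f_y = 6.63 × 60 = 397.8 kips.
a = T/(0.85 f'_c b) = 397.8/(0.85 × 4.9 × 14) = 6.8222 in.
With β₁ = 0.805, c = a/β₁ = 6.8222/0.805 = 8.47 in.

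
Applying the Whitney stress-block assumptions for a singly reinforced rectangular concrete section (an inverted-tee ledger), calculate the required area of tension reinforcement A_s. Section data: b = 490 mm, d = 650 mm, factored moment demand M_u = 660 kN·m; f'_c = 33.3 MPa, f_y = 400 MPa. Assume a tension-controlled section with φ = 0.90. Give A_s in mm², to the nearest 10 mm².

A_s ≈ 3020 mm²

M_n = M_u/φ = 660/0.90 = 733.333 kN·m.
With M_n = 0.85 f'_c a b (d − a/2), solve the quadratic for a:
a = d − √(d² − 2M_n/(0.85 f'_c b)) = 650 − √(650² − 2 × 733.333×10⁶/(0.85 × 33.3 × 490)) = 87.19 mm.
A_s = 0.85 f'_c a b / f_y = 0.85 × 33.3 × 87.19 × 490 / 400 = 3023.2 mm².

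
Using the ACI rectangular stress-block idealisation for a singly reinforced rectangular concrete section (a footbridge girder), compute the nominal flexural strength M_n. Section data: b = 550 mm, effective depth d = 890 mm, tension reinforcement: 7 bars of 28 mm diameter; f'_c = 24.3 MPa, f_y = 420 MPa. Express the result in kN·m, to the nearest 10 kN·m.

M_n ≈ 1470 kN·m

A_s = 7 × 616 = 4312 mm².
T = A_s f_y = 4312 × 420 = 1811040 N = 1811.04 kN.
From C = T: a = T/(0.85 f'_c b) = 1811040/(0.85 × 24.3 × 550) = 159.42 mm.
M_n = T(d − a/2) = 1811.04 kN × (890 − 79.71) mm = 1467.47 kN·m.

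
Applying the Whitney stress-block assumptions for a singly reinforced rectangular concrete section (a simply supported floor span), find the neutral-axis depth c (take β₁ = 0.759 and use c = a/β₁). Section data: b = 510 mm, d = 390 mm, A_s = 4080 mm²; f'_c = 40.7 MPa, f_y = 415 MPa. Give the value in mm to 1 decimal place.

c ≈ 126.4 mm

T = A_s f_y = 4080 × 415 = 1693200 N = 1693.2 kN.
Setting C = 0.85 f'_c a b equal to T: a = 1693200/(0.85 × 40.7 × 510) = 95.968 mm.
With β₁ = 0.759, c = a/β₁ = 95.968/0.759 = 126.4 mm.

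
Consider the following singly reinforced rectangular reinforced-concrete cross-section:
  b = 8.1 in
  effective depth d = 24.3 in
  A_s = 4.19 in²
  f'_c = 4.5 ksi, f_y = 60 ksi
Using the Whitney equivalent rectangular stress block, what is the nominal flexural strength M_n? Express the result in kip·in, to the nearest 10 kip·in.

T = A_s f_y = 4.19 × 60 = 251.4 kips.
a = T/(0.85 f'_c b) = 251.4/(0.85 × 4.5 × 8.1) = 8.114 in.
M_n = T(d − a/2) = 251.4 × (24.3 − 4.057) = 5089.1 kip·in.

M_n ≈ 5090 kip·in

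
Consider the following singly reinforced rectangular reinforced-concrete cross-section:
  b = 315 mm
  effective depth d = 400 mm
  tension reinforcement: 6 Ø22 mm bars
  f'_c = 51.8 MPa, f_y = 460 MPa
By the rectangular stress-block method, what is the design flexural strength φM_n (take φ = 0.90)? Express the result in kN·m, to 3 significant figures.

φM_n ≈ 342 kN·m

A_s = 6 × 380 = 2280 mm².
T = A_s f_y = 2280 × 460 = 1048800 N = 1048.8 kN.
From C = T: a = T/(0.85 f'_c b) = 1048800/(0.85 × 51.8 × 315) = 75.62 mm.
M_n = T(d − a/2) = 1048.8 kN × (400 − 37.81) mm = 379.86 kN·m.
φM_n = 0.90 × 379.86 = 341.87 kN·m.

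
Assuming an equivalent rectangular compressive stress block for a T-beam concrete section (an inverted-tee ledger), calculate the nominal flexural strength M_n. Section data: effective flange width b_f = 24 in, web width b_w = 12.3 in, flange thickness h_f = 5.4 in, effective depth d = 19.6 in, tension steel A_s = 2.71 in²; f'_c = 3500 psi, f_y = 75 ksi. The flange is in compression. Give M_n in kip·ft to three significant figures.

M_n ≈ 308 kip·ft

Tension: T = A_s f_y = 2.71 × 75 = 203.25 kips.
Try a within the flange: a = T/(0.85 f'_c b_f) = 203.25/(0.85 × 3.5 × 24) = 2.847 in.
Since a = 2.847 ≤ h_f = 5.4 in, the stress block lies entirely in the flange; analyse as a rectangular beam of width b_f.
M_n = T(d − a/2) = 203.25 × (19.6 − 1.4235) = 3694.4 kip·in.
M_n = 3694.4/12 = 307.87 kip·ft.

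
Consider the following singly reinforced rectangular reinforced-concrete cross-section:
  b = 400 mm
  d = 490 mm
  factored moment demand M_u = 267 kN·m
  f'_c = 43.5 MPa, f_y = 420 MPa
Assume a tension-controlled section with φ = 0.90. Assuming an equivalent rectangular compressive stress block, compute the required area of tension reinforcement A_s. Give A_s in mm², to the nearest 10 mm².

A_s ≈ 1510 mm²

M_n = M_u/φ = 267/0.90 = 296.667 kN·m.
With M_n = 0.85 f'_c a b (d − a/2), solve the quadratic for a:
a = d − √(d² − 2M_n/(0.85 f'_c b)) = 490 − √(490² − 2 × 296.667×10⁶/(0.85 × 43.5 × 400)) = 42.81 mm.
A_s = 0.85 f'_c a b / f_y = 0.85 × 43.5 × 42.81 × 400 / 420 = 1507.5 mm².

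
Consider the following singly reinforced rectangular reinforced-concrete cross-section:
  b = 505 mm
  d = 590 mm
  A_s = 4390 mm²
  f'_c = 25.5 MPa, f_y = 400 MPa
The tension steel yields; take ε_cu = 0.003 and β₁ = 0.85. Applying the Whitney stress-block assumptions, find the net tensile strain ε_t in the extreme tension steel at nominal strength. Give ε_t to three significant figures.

ε_t ≈ 0.00638

a = A_s f_y/(0.85 f'_c b) = 160.43 mm.
β₁ = 0.85, so c = a/β₁ = 160.43/0.85 = 188.74 mm.
From the linear strain diagram with ε_cu = 0.003: ε_t = 0.003 (d − c)/c = 0.003 × (590 − 188.74)/188.74 = 0.00638.
Since ε_t ≥ 0.005, the section is tension-controlled.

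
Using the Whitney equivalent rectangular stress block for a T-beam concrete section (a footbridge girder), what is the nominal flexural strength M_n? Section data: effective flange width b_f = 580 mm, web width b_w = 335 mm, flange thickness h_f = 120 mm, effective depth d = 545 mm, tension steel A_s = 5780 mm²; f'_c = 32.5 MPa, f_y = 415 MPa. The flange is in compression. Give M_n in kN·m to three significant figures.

Tension: T = A_s f_y = 5780 × 415 = 2398700 N.
Try a within the flange: a = T/(0.85 f'_c b_f) = 2398700/(0.85 × 32.5 × 580) = 149.71 mm.
a = 149.71 > h_f = 120 mm: the block extends into the web. Split into flange-overhang and web parts.
C_f = 0.85 f'_c (b_f − b_w) h_f = 0.85 × 32.5 × (580 − 335) × 120 = 812175 N.
Remaining web compression depth: a_w = (T − C_f)/(0.85 f'_c b_w) = (2398700 − 812175)/(0.85 × 32.5 × 335) = 171.44 mm.
M_n = C_f(d − h_f/2) + (T − C_f)(d − a_w/2) = 812175 × (545 − 60) + 1586525 × (545 − 85.72) = 393.90 + 728.66 = 1122.56 × 10⁶ N·mm.
M_n = 1122.56 kN·m.

M_n ≈ 1120 kN·m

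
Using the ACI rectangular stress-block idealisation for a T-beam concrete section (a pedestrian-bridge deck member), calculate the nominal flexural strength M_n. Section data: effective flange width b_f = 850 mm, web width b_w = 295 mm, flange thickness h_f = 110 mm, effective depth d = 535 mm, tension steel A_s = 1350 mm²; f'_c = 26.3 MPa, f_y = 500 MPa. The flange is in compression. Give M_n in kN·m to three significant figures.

Tension: T = A_s f_y = 1350 × 500 = 675000 N.
Try a within the flange: a = T/(0.85 f'_c b_f) = 675000/(0.85 × 26.3 × 850) = 35.52 mm.
Since a = 35.52 ≤ h_f = 110 mm, the stress block lies entirely in the flange; analyse as a rectangular beam of width b_f.
M_n = T(d − a/2) = 675000 × (535 − 17.76) = 349.14 × 10⁶ N·mm.
M_n = 349.14 kN·m.

M_n ≈ 349 kN·m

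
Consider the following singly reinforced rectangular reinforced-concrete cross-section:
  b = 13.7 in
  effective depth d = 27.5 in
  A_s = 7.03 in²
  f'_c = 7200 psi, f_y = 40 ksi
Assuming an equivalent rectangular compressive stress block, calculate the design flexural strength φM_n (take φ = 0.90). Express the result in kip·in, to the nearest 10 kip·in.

T = A_s f_y = 7.03 × 40 = 281.2 kips.
a = T/(0.85 f'_c b) = 281.2/(0.85 × 7.2 × 13.7) = 3.354 in.
M_n = T(d − a/2) = 281.2 × (27.5 − 1.677) = 7261.4 kip·in.
φM_n = 0.90 × 7261.4 = 6535.3 kip·in.

φM_n ≈ 6540 kip·in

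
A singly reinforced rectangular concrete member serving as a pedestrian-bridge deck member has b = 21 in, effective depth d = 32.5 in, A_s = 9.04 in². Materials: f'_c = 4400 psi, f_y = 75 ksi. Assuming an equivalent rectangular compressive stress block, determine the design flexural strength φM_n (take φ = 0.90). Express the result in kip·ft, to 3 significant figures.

T = A_s f_y = 9.04 × 75 = 678 kips.
a = T/(0.85 f'_c b) = 678/(0.85 × 4.4 × 21) = 8.633 in.
M_n = T(d − a/2) = 678 × (32.5 − 4.3165) = 19108.4 kip·in = 19108.4/12 = 1592.37 kip·ft.
φM_n = 0.90 × 1592.37 = 1433.13 kip·ft.

φM_n ≈ 1430 kip·ft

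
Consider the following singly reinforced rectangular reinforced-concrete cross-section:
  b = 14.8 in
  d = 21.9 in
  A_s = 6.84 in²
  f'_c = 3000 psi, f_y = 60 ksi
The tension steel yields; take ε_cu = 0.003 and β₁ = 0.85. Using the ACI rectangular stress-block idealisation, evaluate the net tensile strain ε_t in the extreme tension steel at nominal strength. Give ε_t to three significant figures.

a = A_s f_y/(0.85 f'_c b) = 10.874 in.
β₁ = 0.85, so c = a/β₁ = 10.874/0.85 = 12.793 in.
From the linear strain diagram with ε_cu = 0.003: ε_t = 0.003 (d − c)/c = 0.003 × (21.9 − 12.793)/12.793 = 0.00214.
ε_t < 0.004 — the section is over-reinforced for flexure under ACI limits.

ε_t ≈ 0.00214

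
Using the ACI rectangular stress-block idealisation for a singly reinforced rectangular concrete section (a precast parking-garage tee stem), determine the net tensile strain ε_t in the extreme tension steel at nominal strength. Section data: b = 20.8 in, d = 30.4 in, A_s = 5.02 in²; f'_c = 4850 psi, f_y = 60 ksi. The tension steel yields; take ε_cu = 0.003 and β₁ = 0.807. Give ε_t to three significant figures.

ε_t ≈ 0.0180

a = A_s f_y/(0.85 f'_c b) = 3.513 in.
β₁ = 0.807, so c = a/β₁ = 3.513/0.807 = 4.353 in.
From the linear strain diagram with ε_cu = 0.003: ε_t = 0.003 (d − c)/c = 0.003 × (30.4 − 4.353)/4.353 = 0.0180.
Since ε_t ≥ 0.005, the section is tension-controlled.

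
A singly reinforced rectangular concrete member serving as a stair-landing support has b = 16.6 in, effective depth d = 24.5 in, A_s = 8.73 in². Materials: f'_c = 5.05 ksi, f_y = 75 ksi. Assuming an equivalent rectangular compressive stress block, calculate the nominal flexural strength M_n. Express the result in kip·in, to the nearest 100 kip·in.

T = A_s f_y = 8.73 × 75 = 654.75 kips.
a = T/(0.85 f'_c b) = 654.75/(0.85 × 5.05 × 16.6) = 9.189 in.
M_n = T(d − a/2) = 654.75 × (24.5 − 4.5945) = 13033.1 kip·in.

M_n ≈ 13000 kip·in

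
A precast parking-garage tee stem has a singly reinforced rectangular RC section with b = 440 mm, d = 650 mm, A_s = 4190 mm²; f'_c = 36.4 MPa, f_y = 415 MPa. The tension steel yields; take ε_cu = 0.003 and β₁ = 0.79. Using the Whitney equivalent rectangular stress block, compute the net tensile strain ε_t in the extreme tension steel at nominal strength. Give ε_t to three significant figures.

ε_t ≈ 0.00906

a = A_s f_y/(0.85 f'_c b) = 127.73 mm.
β₁ = 0.79, so c = a/β₁ = 127.73/0.79 = 161.68 mm.
From the linear strain diagram with ε_cu = 0.003: ε_t = 0.003 (d − c)/c = 0.003 × (650 − 161.68)/161.68 = 0.00906.
Since ε_t ≥ 0.005, the section is tension-controlled.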